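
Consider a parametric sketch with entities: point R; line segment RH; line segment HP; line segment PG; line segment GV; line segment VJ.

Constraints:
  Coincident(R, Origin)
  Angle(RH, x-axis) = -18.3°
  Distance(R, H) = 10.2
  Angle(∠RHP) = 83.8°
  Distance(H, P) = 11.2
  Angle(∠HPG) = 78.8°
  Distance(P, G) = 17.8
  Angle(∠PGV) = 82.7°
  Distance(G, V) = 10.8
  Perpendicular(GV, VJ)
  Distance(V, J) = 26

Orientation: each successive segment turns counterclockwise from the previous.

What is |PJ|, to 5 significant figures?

11.939

R is at the origin; RH runs at -18.3° with length 10.2, so H = (9.6841, -3.2027). ∠RHP = 83.8° gives HP at 77.900° from the x-axis; with |HP| = 11.2, P = (12.032, 7.7484). ∠HPG = 78.8° gives PG at 179.10° from the x-axis; with |PG| = 17.8, G = (-5.7659, 8.0280). ∠PGV = 82.7° gives GV at -83.600° from the x-axis; with |GV| = 10.8, V = (-4.5621, -2.7047). The perpendicularity gives VJ at right angles to GV, so VJ runs at 6.4000°; with |VJ| = 26.0, J = (21.276, 0.19354). Then |PJ| = |J − P| = 11.939.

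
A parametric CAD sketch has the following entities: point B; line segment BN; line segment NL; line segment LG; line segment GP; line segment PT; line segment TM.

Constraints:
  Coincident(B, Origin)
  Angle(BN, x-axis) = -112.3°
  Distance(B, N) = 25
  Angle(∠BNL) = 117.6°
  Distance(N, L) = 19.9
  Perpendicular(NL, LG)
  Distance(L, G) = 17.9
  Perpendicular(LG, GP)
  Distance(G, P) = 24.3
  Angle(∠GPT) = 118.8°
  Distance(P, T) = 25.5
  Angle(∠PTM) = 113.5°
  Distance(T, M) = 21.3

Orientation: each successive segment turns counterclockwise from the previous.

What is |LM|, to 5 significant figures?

31.760

B is at the origin; BN runs at -112.3° with length 25.0, so N = (-9.4864, -23.130). ∠BNL = 117.6° gives NL at -49.900° from the x-axis; with |NL| = 19.9, L = (3.3317, -38.352). NL is perpendicular to LG, so LG runs at 40.100°; with |LG| = 17.9, G = (17.024, -26.822). The perpendicularity gives GP at right angles to LG, so GP runs at 130.10°; with |GP| = 24.3, P = (1.3715, -8.2348). ∠GPT = 118.8° gives PT at -168.70° from the x-axis; with |PT| = 25.5, T = (-23.634, -13.231). ∠PTM = 113.5° gives TM at -102.20° from the x-axis; with |TM| = 21.3, M = (-28.135, -34.050). Then |LM| = |M − L| = 31.760.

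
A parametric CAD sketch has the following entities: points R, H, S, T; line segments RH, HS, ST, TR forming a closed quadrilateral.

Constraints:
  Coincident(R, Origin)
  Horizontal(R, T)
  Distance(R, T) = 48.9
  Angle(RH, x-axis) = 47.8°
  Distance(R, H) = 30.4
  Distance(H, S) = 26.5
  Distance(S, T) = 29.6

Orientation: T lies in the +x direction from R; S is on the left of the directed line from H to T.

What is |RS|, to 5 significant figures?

54.620

R is at the origin; RT is horizontal with |RT| = 48.9 and T in +x, so T = (48.9, 0). RH runs at 47.8° with |RH| = 30.4, so H = (20.420, 22.520). S is determined by |HS| = 26.5 and |ST| = 29.6 together: it lies at the intersection of circle(H, 26.5) and circle(T, 29.6). With |HT| = 36.308, the foot of the radical line on HT is 15.759 from H and the perpendicular offset is √(26.5² − 15.759²) = 21.305. Taking the left-of-HT solution: S = (45.996, 29.457).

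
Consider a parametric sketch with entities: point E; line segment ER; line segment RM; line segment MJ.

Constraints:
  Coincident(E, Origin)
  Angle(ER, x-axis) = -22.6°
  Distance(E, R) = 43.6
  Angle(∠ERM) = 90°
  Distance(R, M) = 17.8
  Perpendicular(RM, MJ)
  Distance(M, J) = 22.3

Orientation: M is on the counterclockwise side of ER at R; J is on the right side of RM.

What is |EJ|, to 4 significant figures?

68.26

E is at the origin; ER runs at -22.6° with length 43.6, so R = 43.6·(cos -22.6°, sin -22.6°) = (40.25, -16.76). ∠ERM = 90.0°, so RM runs at -22.6° + (180° − 90.0°) = 67.40° from the x-axis; with |RM| = 17.8, M = R + 17.8·(cos 67.40°, sin 67.40°) = (47.09, -0.3221). RM ⟂ MJ; with |MJ| = 22.3 on the right of RM, J = M + 22.3·(0.9232, -0.3843) = (67.68, -8.892). Then |EJ| = |J − E| = 68.26.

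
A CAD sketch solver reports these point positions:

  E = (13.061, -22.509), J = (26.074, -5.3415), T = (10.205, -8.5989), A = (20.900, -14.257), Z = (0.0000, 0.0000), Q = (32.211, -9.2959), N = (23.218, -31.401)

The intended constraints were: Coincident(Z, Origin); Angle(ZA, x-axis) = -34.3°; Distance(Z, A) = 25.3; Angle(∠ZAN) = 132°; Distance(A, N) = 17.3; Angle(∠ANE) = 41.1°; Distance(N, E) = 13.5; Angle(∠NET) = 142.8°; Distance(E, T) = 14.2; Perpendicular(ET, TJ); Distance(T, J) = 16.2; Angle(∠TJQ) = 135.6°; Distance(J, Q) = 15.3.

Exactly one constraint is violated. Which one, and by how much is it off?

Distance(J, Q) = 15.3 — off by 8.00.

Z = (0.00, 0.00) ✓; ZA at -34.30° ✓; |ZA| = 25.30 ✓; ∠ZAN = 132.0° ✓; |AN| = 17.30 ✓; ∠ANE = 41.10° ✓; |NE| = 13.50 ✓; ∠NET = 142.8° ✓; |ET| = 14.20 ✓; ∠(ET, TJ) = 90.00° ✓; |TJ| = 16.20 ✓; ∠TJQ = 135.6° ✓; |JQ| = 7.301 ✗.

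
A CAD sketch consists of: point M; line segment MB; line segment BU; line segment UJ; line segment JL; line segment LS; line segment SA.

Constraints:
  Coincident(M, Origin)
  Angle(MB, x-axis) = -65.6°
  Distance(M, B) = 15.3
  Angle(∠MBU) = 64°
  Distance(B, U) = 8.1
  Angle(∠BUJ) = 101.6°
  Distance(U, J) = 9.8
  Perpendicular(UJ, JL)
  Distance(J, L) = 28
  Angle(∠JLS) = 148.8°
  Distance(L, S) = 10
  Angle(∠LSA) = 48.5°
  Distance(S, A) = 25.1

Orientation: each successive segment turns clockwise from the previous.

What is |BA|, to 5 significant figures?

4.8107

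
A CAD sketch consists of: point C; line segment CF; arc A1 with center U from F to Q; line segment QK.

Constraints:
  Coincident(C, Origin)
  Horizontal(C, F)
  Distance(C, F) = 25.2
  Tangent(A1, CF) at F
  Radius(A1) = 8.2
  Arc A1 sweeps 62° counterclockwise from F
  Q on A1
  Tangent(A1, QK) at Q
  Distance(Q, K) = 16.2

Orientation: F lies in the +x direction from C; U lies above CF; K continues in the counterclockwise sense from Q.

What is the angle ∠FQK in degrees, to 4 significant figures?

149.0°

On A1, F sits at bearing -90° from U; a 62° counterclockwise sweep puts Q at bearing -28°, so Q = U + 8.2·(cos -28°, sin -28°) = (32.44, 4.350). Since A1 is tangent to QK there, UQ ⟂ QK, so QK runs along (−sin -28°, cos -28°); with |QK| = 16.2, K = (40.05, 18.65). Then cos ∠FQK = QF·QK / (|QF||QK|), giving 149.0°.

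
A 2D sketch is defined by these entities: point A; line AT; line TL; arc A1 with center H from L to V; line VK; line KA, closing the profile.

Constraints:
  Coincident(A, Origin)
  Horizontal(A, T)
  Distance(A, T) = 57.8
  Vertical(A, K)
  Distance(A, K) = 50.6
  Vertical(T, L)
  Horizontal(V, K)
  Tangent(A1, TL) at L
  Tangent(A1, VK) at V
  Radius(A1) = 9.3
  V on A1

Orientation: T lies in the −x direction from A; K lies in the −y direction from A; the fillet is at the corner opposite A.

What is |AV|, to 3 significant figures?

70.1

The virtual corner opposite A is at (-57.8, -50.6). Since A1 is tangent to TL there, HL ⟂ TL and the tangent condition forces HV to be normal to VK, with radius 9.3, so the center H sits 9.3 in from both sides at H = (-48.5, -41.3). That places the tangent points at L = (-57.8, -41.3) on TL and V = (-48.5, -50.6) on VK. Then |AV| = |V − A| = 70.1.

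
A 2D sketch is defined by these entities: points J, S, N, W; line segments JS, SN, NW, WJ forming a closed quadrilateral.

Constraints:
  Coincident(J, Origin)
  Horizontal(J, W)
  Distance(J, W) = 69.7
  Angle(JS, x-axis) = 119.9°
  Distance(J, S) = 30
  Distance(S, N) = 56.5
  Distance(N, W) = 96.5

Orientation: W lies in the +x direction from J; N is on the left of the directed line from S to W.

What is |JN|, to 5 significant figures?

77.097

Checks: |SN| = 56.50 ✓; |NW| = 96.50 ✓.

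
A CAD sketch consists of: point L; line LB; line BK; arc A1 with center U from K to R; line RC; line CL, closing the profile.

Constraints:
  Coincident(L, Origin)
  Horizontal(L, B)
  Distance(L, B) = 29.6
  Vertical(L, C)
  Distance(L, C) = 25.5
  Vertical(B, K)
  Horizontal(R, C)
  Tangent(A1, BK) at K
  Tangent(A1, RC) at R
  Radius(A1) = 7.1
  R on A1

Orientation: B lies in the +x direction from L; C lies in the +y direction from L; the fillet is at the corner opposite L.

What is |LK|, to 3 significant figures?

34.9

L is at the origin; L and B share the same y with |LB| = 29.6 and B on the +x side, so B = (29.6, 0.00). LC is vertical with |LC| = 25.5 and C on the +y side, so C = (0.00, 25.5). The virtual corner opposite L is at (29.6, 25.5). Since A1 is tangent to BK there, UK ⟂ BK and A1 meets RC tangentially, so UR is at right angles to RC, with radius 7.1, so the center U sits 7.1 in from both sides at U = (22.5, 18.4). That places the tangent points at K = (29.6, 18.4) on BK and R = (22.5, 25.5) on RC. Then |LK| = |K − L| = 34.9.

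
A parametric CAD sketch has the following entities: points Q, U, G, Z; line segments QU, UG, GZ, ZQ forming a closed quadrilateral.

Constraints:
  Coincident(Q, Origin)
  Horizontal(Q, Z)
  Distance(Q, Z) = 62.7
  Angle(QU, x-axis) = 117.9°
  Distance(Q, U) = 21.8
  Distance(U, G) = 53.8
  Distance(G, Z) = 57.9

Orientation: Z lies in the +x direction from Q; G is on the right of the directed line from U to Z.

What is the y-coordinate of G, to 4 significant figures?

-29.37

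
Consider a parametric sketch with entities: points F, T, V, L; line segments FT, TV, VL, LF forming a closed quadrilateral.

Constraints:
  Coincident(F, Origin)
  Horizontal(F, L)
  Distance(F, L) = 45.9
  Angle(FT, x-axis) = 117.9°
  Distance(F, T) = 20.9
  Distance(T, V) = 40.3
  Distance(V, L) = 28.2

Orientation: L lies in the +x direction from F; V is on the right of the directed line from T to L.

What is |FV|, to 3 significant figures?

21.5

Checks: |TV| = 40.30 ✓; |VL| = 28.20 ✓.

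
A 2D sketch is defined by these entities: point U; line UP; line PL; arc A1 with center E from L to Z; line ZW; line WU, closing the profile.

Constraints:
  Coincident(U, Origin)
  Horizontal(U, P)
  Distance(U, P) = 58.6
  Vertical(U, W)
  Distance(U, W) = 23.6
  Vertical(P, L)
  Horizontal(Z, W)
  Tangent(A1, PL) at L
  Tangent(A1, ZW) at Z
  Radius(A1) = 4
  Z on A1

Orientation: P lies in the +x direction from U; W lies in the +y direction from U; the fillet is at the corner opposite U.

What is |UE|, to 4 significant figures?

58.01

U is at the origin; U and P share the same y with |UP| = 58.6 and P on the +x side, so P = (58.60, 0.000). U and W share the same x with |UW| = 23.6 and W on the +y side, so W = (0.000, 23.60). The virtual corner opposite U is at (58.60, 23.60). Since A1 is tangent to PL there, EL ⟂ PL and A1 meets ZW tangentially, so EZ is at right angles to ZW, with radius 4.0, so the center E sits 4.0 in from both sides at E = (54.60, 19.60). Then |UE| = |E − U| = 58.01.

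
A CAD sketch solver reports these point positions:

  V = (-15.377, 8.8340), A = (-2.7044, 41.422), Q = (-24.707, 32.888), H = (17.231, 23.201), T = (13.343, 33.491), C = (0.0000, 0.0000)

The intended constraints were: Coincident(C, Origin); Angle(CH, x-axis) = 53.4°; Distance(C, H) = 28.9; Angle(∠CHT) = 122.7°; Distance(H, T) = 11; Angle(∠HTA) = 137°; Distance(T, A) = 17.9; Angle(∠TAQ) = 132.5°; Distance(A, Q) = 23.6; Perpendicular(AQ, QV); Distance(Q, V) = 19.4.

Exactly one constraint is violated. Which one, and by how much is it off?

Distance(Q, V) = 19.4 — off by 6.40.

C = (0.00, 0.00) ✓; CH at 53.40° ✓; |CH| = 28.90 ✓; ∠CHT = 122.7° ✓; |HT| = 11.00 ✓; ∠HTA = 137.0° ✓; |TA| = 17.90 ✓; ∠TAQ = 132.5° ✓; |AQ| = 23.60 ✓; ∠(AQ, QV) = 90.00° ✓; |QV| = 25.80 ✗.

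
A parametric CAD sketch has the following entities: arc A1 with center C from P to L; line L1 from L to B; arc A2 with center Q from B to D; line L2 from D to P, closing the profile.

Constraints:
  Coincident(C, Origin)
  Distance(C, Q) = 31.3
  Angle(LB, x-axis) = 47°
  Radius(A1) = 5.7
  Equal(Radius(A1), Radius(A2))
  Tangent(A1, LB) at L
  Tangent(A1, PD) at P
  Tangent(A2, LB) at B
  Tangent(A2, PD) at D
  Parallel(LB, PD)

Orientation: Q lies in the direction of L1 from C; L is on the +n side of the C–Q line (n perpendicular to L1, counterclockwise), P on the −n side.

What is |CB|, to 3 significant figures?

31.8

The slot axis is L1's direction at 47.0°, so u = (cos 47.0°, sin 47.0°) = (0.682, 0.731) and n = (−sin 47.0°, cos 47.0°) = (-0.731, 0.682). C is at the origin and Q lies 31.3 along u from C, so Q = 31.3·u = (21.3, 22.9). Tangency of A1 to both parallel lines with radius 5.7 puts L and P at C ± 5.7·n: L = (-4.17, 3.89), P = (4.17, -3.89). Equal radii place B and D the same way about Q: B = Q + 5.7·n = (17.2, 26.8), D = Q − 5.7·n = (25.5, 19.0). Then |CB| = |B − C| = 31.8.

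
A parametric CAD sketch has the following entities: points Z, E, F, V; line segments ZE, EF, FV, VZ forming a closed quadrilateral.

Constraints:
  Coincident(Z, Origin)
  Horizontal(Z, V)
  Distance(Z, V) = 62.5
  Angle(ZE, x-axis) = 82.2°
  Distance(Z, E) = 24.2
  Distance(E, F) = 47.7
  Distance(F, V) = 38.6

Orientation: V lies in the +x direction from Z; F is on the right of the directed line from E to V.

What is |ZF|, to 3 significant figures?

32.6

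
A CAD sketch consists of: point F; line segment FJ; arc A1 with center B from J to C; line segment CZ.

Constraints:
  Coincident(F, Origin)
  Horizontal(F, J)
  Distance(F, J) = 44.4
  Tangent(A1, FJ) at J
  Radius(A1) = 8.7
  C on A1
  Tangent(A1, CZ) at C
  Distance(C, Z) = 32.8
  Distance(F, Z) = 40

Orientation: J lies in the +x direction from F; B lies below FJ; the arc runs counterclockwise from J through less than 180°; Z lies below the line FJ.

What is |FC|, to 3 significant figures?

37.0

F is at the origin; FJ is horizontal with |FJ| = 44.4 and J on the +x side, so J = (44.4, 0.00). The tangent condition forces BJ to be normal to FJ, so B = J + (0, -8.7) = (44.4, -8.70). Since BC ⟂ CZ (tangency), |BZ| = √(8.7² + 32.8²) = 33.9 regardless of where C sits on A1. So Z lies on both circle(F, 40.0) and circle(B, 33.9); the below-FJ intersection is Z = (21.5, -33.7). C is the foot of the tangent from Z: C = (36.7, -4.67).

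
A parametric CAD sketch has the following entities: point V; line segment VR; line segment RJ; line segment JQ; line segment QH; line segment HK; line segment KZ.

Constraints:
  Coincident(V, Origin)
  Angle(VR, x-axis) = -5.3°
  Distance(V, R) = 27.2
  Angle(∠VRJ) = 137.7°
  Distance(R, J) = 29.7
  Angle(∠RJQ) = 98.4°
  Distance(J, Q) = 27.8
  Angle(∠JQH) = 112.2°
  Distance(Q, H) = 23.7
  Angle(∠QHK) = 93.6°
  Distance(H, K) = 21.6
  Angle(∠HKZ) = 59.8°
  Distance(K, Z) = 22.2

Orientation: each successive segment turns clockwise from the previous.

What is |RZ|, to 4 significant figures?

30.86

∠QHK = 93.6° gives HK at 76.60° from the x-axis; with |HK| = 21.6, K = (11.88, -18.05). ∠HKZ = 59.8° gives KZ at -43.60° from the x-axis; with |KZ| = 22.2, Z = (27.96, -33.36). Then |RZ| = |Z − R| = 30.86.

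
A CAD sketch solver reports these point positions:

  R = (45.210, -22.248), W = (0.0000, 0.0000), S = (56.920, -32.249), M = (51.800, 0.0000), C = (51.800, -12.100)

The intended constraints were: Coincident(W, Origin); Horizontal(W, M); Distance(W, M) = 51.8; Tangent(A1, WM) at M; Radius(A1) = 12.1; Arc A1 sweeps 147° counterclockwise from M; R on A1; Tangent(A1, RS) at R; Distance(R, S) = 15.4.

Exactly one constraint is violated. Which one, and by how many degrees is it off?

Tangent(A1, RS) at R — off by 7.50°.

W = (0.00, 0.00) ✓; W.y = 0.00, M.y = 0.00 ✓; |WM| = 51.80 ✓; ∠(CM, MW) = 90.00° ✓; |CM| = 12.10 ✓; bearing(C→R) − bearing(C→M) = 147.0° ✓; |CR| = 12.10 ✓; ∠(CR, RS) = 97.50° ✗; |RS| = 15.40 ✓.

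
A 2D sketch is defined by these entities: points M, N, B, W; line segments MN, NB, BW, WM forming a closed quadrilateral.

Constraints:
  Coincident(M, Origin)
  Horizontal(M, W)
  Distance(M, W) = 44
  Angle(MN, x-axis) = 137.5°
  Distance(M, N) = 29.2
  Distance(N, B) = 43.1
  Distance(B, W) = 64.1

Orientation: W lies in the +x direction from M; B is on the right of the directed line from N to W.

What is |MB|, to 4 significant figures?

27.92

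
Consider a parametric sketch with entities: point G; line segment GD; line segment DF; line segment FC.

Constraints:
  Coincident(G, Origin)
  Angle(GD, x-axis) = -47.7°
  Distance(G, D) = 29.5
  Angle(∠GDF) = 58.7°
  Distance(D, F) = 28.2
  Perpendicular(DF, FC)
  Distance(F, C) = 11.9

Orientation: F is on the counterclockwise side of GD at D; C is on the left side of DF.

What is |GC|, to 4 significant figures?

18.52

G is at the origin; GD runs at -47.7° with length 29.5, so D = 29.5·(cos -47.7°, sin -47.7°) = (19.85, -21.82). ∠GDF = 58.7°, so DF runs at -47.7° + (180° − 58.7°) = 73.60° from the x-axis; with |DF| = 28.2, F = D + 28.2·(cos 73.60°, sin 73.60°) = (27.82, 5.234). DF ⟂ FC; with |FC| = 11.9 on the left of DF, C = F + 11.9·(-0.9593, 0.2823) = (16.40, 8.593). Then |GC| = |C − G| = 18.52.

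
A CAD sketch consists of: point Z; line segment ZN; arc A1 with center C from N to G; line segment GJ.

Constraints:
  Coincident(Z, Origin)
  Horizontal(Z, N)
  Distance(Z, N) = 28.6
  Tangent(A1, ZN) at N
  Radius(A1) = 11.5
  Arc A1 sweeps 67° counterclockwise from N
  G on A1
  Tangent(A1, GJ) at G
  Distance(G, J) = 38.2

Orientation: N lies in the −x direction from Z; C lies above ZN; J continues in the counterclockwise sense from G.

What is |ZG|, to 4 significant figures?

19.33

Z is at the origin; ZN is horizontal with |ZN| = 28.6 and N on the −x side, so N = (-28.60, 0.000). A1 meets ZN tangentially, so CN is at right angles to ZN, so C = N + (0, 11.5) = (-28.60, 11.50). On A1, N sits at bearing -90° from C; a 67° counterclockwise sweep puts G at bearing -23°, so G = C + 11.5·(cos -23°, sin -23°) = (-18.01, 7.007). Then |ZG| = |G − Z| = 19.33.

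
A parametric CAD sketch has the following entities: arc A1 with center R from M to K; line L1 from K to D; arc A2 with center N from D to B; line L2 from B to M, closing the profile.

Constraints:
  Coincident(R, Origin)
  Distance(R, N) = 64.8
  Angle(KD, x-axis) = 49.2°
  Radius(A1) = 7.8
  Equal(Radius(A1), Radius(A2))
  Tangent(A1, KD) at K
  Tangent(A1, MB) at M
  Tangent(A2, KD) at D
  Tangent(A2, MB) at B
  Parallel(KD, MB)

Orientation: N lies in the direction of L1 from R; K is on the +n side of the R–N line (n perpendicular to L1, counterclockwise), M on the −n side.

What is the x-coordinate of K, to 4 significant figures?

-5.905

The slot axis is L1's direction at 49.2°, so u = (cos 49.2°, sin 49.2°) = (0.6534, 0.7570) and n = (−sin 49.2°, cos 49.2°) = (-0.7570, 0.6534). R is at the origin and N lies 64.8 along u from R, so N = 64.8·u = (42.34, 49.05). Tangency of A1 to both parallel lines with radius 7.8 puts K and M at R ± 7.8·n: K = (-5.905, 5.097), M = (5.905, -5.097). So K.x = -5.905.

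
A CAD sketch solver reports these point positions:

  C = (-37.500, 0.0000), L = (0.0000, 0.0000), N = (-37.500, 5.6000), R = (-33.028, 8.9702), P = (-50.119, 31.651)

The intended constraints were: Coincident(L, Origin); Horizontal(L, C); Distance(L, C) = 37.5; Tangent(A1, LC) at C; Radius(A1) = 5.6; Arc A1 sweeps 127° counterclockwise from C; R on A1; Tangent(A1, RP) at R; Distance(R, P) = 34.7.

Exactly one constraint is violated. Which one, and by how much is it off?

Distance(R, P) = 34.7 — off by 6.30.

L = (0.00, 0.00) ✓; L.y = 0.00, C.y = 0.00 ✓; |LC| = 37.50 ✓; ∠(NC, CL) = 90.00° ✓; |NC| = 5.600 ✓; bearing(N→R) − bearing(N→C) = 127.0° ✓; |NR| = 5.600 ✓; ∠(NR, RP) = 90.00° ✓; |RP| = 28.40 ✗.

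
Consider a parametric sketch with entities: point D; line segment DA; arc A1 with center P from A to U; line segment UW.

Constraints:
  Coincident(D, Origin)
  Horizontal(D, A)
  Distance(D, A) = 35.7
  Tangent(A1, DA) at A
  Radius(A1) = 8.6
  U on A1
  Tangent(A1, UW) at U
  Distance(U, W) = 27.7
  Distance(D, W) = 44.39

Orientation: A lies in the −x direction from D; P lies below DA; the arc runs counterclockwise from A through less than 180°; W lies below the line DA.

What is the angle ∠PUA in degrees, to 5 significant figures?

26.650°

Checks: |PU| = 8.600 ✓; ∠(PU, UW) = 90.00° ✓; |UW| = 27.70 ✓; |DW| = 44.39 ✓.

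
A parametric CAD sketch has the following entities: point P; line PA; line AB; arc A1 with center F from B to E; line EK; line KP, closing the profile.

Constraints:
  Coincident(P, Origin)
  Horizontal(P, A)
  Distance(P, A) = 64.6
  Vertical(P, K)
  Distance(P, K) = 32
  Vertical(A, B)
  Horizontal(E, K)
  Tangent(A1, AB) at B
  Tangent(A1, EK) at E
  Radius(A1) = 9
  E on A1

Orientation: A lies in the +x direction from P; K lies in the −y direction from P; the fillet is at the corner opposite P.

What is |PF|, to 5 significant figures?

60.169

P and K share the same x with |PK| = 32.0 and K on the −y side, so K = (0.0000, -32.000). The virtual corner opposite P is at (64.600, -32.000). Since A1 is tangent to AB there, FB ⟂ AB and the tangent condition forces FE to be normal to EK, with radius 9.0, so the center F sits 9.0 in from both sides at F = (55.600, -23.000). Then |PF| = |F − P| = 60.169.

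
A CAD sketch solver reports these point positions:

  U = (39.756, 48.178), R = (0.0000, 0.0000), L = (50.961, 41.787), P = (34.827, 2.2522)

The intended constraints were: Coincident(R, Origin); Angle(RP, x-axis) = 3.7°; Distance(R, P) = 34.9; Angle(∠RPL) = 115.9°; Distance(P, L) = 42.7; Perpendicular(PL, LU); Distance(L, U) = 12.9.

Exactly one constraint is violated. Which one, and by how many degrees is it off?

Perpendicular(PL, LU) — off by 7.50°.

R = (0.00, 0.00) ✓; RP at 3.700° ✓; |RP| = 34.90 ✓; ∠RPL = 115.9° ✓; |PL| = 42.70 ✓; ∠(PL, LU) = 82.50° ✗; |LU| = 12.90 ✓.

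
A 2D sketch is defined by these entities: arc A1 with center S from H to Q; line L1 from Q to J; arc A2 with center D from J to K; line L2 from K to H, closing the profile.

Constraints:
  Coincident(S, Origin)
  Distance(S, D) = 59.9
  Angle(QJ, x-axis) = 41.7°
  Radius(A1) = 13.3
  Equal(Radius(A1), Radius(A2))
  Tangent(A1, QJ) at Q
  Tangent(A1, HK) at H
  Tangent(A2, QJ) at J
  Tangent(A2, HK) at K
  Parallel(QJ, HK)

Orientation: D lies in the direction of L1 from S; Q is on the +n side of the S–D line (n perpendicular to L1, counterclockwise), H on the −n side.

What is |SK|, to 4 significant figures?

61.36

Tangency of A1 to both parallel lines with radius 13.3 puts Q and H at S ± 13.3·n: Q = (-8.848, 9.930), H = (8.848, -9.930). Equal radii place J and K the same way about D: J = D + 13.3·n = (35.88, 49.78), K = D − 13.3·n = (53.57, 29.92). Then |SK| = |K − S| = 61.36.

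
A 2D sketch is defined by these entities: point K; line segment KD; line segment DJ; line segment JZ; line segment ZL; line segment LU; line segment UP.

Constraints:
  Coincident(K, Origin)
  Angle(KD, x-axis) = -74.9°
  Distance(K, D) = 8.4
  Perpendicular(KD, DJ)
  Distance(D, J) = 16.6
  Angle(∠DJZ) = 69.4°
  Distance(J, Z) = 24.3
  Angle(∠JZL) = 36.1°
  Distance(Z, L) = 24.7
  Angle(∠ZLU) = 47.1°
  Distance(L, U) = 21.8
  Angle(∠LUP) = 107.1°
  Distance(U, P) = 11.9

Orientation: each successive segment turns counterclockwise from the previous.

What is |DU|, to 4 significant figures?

22.66

∠JZL = 36.1° gives ZL at -90.40° from the x-axis; with |ZL| = 24.7, L = (3.863, -8.751). ∠ZLU = 47.1° gives LU at 42.50° from the x-axis; with |LU| = 21.8, U = (19.94, 5.977). Then |DU| = |U − D| = 22.66.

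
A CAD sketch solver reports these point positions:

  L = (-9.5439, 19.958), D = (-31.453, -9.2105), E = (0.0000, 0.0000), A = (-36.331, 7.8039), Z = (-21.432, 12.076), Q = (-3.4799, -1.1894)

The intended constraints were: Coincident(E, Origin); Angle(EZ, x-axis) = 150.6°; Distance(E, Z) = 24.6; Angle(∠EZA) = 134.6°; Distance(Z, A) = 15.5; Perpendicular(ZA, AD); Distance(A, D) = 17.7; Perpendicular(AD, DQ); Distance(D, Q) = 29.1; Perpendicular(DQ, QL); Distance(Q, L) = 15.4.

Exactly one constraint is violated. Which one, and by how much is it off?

Distance(Q, L) = 15.4 — off by 6.60.

E = (0.00, 0.00) ✓; EZ at 150.6° ✓; |EZ| = 24.60 ✓; ∠EZA = 134.6° ✓; |ZA| = 15.50 ✓; ∠(ZA, AD) = 90.00° ✓; |AD| = 17.70 ✓; ∠(AD, DQ) = 90.00° ✓; |DQ| = 29.10 ✓; ∠(DQ, QL) = 90.00° ✓; |QL| = 22.00 ✗.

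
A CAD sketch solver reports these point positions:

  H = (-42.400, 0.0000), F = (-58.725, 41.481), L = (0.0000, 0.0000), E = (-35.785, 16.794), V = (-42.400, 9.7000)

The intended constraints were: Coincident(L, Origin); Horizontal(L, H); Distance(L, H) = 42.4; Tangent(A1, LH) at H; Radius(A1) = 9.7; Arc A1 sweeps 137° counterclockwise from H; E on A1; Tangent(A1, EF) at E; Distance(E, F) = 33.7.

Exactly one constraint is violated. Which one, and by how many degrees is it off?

Tangent(A1, EF) at E — off by 4.10°.

L = (0.00, 0.00) ✓; L.y = 0.00, H.y = 0.00 ✓; |LH| = 42.40 ✓; ∠(VH, HL) = 90.00° ✓; |VH| = 9.700 ✓; bearing(V→E) − bearing(V→H) = 137.0° ✓; |VE| = 9.700 ✓; ∠(VE, EF) = 94.10° ✗; |EF| = 33.70 ✓.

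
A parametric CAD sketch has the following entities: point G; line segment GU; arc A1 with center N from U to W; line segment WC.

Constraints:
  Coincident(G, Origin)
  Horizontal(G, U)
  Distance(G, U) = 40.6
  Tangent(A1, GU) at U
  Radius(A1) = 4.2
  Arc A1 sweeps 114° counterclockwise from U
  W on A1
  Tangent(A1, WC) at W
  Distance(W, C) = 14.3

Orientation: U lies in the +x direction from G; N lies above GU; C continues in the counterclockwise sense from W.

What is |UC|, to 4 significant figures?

19.07

G is at the origin; G and U share the same y with |GU| = 40.6 and U on the +x side, so U = (40.60, 0.000). The tangent condition forces NU to be normal to GU, so N = U + (0, 4.2) = (40.60, 4.200). On A1, U sits at bearing -90° from N; a 114° counterclockwise sweep puts W at bearing 24°, so W = N + 4.2·(cos 24°, sin 24°) = (44.44, 5.908). Since A1 is tangent to WC there, NW ⟂ WC, so WC runs along (−sin 24°, cos 24°); with |WC| = 14.3, C = (38.62, 18.97). Then |UC| = |C − U| = 19.07.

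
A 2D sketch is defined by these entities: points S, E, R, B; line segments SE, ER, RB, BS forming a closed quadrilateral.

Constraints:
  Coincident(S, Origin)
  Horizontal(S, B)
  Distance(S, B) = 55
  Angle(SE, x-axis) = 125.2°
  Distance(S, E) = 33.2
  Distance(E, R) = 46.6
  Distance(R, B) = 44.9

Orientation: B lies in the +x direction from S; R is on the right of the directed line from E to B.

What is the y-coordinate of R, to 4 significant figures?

-8.490

Checks: |ER| = 46.60 ✓; |RB| = 44.90 ✓.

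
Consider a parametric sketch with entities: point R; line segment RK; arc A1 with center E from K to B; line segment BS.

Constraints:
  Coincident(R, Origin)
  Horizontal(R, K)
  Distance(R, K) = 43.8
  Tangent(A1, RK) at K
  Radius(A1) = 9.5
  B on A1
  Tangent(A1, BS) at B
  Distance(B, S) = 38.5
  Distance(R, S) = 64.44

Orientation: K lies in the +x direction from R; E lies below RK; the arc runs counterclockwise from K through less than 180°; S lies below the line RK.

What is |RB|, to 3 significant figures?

36.3

Checks: |EB| = 9.500 ✓; ∠(EB, BS) = 90.00° ✓; |BS| = 38.50 ✓; |RS| = 64.44 ✓.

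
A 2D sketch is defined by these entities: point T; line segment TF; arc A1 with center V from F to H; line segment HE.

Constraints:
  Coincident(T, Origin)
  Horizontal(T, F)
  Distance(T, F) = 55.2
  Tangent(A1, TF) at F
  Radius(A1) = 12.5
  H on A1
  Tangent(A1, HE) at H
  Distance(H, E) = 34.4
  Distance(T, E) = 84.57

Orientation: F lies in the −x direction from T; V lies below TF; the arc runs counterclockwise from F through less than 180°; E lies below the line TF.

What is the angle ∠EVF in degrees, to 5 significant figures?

153.73°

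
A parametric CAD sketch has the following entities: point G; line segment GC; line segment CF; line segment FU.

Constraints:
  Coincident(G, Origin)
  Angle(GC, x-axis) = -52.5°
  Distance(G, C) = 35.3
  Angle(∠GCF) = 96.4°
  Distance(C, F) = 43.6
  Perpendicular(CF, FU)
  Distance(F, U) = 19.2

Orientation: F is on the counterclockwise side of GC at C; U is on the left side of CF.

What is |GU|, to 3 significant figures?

50.1

G is at the origin; GC runs at -52.5° with length 35.3, so C = 35.3·(cos -52.5°, sin -52.5°) = (21.5, -28.0). ∠GCF = 96.4°, so CF runs at -52.5° + (180° − 96.4°) = 31.1° from the x-axis; with |CF| = 43.6, F = C + 43.6·(cos 31.1°, sin 31.1°) = (58.8, -5.48). CF ⟂ FU; with |FU| = 19.2 on the left of CF, U = F + 19.2·(-0.517, 0.856) = (48.9, 11.0). Then |GU| = |U − G| = 50.1.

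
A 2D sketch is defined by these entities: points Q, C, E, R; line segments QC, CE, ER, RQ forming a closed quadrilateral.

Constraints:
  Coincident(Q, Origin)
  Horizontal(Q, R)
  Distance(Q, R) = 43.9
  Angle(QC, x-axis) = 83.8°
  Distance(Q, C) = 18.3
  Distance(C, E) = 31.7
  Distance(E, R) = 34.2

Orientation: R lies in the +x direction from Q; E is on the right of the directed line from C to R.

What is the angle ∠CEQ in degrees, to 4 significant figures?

26.66°

Q is at the origin; Q and R share the same y with |QR| = 43.9 and R in +x, so R = (43.9, 0). QC runs at 83.8° with |QC| = 18.3, so C = (1.976, 18.19). E is determined by |CE| = 31.7 and |ER| = 34.2 together: it lies at the intersection of circle(C, 31.7) and circle(R, 34.2). With |CR| = 45.70, the foot of the radical line on CR is 21.05 from C and the perpendicular offset is √(31.7² − 21.05²) = 23.70. Taking the right-of-CR solution: E = (11.85, -11.93).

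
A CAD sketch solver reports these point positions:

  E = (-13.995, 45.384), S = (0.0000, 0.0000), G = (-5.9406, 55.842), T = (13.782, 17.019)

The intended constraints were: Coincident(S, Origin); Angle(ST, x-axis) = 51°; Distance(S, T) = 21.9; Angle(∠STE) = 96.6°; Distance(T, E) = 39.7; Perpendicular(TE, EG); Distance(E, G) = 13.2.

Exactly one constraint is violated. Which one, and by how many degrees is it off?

Perpendicular(TE, EG) — off by 8.00°.

S = (0.00, 0.00) ✓; ST at 51.00° ✓; |ST| = 21.90 ✓; ∠STE = 96.60° ✓; |TE| = 39.70 ✓; ∠(TE, EG) = 82.00° ✗; |EG| = 13.20 ✓.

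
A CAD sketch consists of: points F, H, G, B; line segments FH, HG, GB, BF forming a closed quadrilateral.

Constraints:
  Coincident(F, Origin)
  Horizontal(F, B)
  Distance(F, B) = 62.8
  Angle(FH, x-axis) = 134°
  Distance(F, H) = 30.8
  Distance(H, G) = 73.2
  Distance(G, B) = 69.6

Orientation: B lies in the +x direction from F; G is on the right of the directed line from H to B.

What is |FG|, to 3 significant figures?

45.3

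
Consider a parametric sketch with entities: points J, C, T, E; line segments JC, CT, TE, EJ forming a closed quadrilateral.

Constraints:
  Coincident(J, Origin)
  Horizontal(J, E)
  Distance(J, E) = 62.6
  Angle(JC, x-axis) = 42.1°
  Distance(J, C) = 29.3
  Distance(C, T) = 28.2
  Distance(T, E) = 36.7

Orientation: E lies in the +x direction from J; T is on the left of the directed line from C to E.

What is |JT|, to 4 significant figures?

57.08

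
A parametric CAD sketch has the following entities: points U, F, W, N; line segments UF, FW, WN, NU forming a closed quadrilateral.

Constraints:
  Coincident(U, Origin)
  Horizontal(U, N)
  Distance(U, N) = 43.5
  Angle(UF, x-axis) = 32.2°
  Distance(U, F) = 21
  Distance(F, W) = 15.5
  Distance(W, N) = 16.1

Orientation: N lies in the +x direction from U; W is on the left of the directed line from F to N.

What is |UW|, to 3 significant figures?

35.5

U is at the origin; UN is horizontal with |UN| = 43.5 and N in +x, so N = (43.5, 0). UF runs at 32.2° with |UF| = 21.0, so F = (17.8, 11.2). W is determined by |FW| = 15.5 and |WN| = 16.1 together: it lies at the intersection of circle(F, 15.5) and circle(N, 16.1). With |FN| = 28.1, the foot of the radical line on FN is 13.7 from F and the perpendicular offset is √(15.5² − 13.7²) = 7.27. Taking the left-of-FN solution: W = (33.2, 12.4).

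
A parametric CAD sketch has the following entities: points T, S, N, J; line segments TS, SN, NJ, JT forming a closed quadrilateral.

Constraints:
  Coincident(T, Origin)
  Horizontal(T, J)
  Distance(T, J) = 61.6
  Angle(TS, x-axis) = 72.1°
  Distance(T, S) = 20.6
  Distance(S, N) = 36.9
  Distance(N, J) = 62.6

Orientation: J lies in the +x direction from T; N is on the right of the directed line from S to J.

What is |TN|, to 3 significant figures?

17.0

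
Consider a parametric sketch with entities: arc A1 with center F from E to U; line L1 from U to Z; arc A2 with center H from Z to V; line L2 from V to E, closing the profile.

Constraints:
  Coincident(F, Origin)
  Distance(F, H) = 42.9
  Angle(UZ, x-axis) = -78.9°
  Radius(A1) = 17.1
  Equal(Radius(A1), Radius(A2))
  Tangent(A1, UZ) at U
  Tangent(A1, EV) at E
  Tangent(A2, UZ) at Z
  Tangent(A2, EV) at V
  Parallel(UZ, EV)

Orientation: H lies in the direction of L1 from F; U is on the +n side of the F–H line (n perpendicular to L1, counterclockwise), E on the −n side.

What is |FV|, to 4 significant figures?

46.18

Tangency of A1 to both parallel lines with radius 17.1 puts U and E at F ± 17.1·n: U = (16.78, 3.292), E = (-16.78, -3.292). Equal radii place Z and V the same way about H: Z = H + 17.1·n = (25.04, -38.81), V = H − 17.1·n = (-8.521, -45.39). Then |FV| = |V − F| = 46.18.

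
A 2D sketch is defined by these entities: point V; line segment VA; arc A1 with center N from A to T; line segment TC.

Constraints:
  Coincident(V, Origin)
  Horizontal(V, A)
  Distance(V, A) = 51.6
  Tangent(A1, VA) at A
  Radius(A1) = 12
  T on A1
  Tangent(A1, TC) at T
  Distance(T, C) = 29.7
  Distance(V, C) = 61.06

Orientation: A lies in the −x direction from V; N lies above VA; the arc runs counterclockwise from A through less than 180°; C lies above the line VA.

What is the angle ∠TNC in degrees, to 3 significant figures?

68.0°

Checks: V = (0.00, 0.00) ✓; ∠(NA, AV) = 90.00° ✓; |NT| = 12.00 ✓; ∠(NT, TC) = 90.00° ✓; |TC| = 29.70 ✓; |VC| = 61.06 ✓.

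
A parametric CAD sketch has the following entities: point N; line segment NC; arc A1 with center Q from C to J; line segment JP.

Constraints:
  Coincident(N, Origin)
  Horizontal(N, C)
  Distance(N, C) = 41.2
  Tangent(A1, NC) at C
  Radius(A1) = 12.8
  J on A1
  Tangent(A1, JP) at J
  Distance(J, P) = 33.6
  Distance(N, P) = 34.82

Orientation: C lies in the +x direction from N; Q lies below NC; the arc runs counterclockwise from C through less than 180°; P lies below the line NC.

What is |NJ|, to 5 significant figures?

31.210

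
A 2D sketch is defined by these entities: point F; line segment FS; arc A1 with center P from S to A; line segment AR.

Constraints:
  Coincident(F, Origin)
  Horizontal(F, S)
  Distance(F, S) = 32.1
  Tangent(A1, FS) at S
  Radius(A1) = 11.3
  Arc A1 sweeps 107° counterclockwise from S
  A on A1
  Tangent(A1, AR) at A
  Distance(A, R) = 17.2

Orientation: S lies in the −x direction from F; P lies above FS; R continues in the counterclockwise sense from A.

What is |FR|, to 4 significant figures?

40.71

F is at the origin; FS is horizontal with |FS| = 32.1 and S on the −x side, so S = (-32.10, 0.000). Since A1 is tangent to FS there, PS ⟂ FS, so P = S + (0, 11.3) = (-32.10, 11.30). On A1, S sits at bearing -90° from P; a 107° counterclockwise sweep puts A at bearing 17°, so A = P + 11.3·(cos 17°, sin 17°) = (-21.29, 14.60). A1 meets AR tangentially, so PA is at right angles to AR, so AR runs along (−sin 17°, cos 17°); with |AR| = 17.2, R = (-26.32, 31.05). Then |FR| = |R − F| = 40.71.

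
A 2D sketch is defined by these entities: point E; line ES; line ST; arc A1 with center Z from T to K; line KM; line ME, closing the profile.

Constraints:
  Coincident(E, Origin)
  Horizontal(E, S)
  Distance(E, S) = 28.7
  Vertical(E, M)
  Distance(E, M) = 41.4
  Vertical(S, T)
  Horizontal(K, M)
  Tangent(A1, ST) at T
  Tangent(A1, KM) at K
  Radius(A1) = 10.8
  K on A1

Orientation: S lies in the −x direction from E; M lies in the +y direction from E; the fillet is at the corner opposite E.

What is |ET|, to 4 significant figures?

41.95

E is at the origin; ES is horizontal with |ES| = 28.7 and S on the −x side, so S = (-28.70, 0.000). E and M share the same x with |EM| = 41.4 and M on the +y side, so M = (0.000, 41.40). The virtual corner opposite E is at (-28.70, 41.40). Since A1 is tangent to ST there, ZT ⟂ ST and the tangent condition forces ZK to be normal to KM, with radius 10.8, so the center Z sits 10.8 in from both sides at Z = (-17.90, 30.60). That places the tangent points at T = (-28.70, 30.60) on ST and K = (-17.90, 41.40) on KM. Then |ET| = |T − E| = 41.95.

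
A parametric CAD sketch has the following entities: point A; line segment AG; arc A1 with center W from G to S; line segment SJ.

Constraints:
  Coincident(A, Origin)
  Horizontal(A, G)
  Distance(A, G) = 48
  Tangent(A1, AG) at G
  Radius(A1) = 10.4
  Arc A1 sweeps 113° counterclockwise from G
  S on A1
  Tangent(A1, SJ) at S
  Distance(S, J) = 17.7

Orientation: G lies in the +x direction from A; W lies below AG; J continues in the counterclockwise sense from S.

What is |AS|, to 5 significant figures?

41.059

A is at the origin; A and G share the same y with |AG| = 48.0 and G on the +x side, so G = (48.000, 0.0000). A1 meets AG tangentially, so WG is at right angles to AG, so W = G + (0, -10.4) = (48.000, -10.400). On A1, G sits at bearing 90° from W; a 113° counterclockwise sweep puts S at bearing 203°, so S = W + 10.4·(cos 203°, sin 203°) = (38.427, -14.464). Then |AS| = |S − A| = 41.059.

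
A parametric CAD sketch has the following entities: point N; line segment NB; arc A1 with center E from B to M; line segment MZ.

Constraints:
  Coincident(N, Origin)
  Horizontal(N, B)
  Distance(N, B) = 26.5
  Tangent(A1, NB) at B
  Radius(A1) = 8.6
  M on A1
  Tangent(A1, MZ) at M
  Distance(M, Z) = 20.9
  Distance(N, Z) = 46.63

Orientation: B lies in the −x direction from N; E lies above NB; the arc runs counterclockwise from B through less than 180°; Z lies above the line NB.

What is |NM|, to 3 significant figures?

25.8

N is at the origin; N and B share the same y with |NB| = 26.5 and B on the −x side, so B = (-26.5, 0.00). Tangency of A1 to NB means the radius EB is perpendicular to NB, so E = B + (0, 8.6) = (-26.5, 8.60). Since EM ⟂ MZ (tangency), |EZ| = √(8.6² + 20.9²) = 22.6 regardless of where M sits on A1. So Z lies on both circle(N, 46.63) and circle(E, 22.6); the above-NB intersection is Z = (-36.7, 28.8). M is the foot of the tangent from Z: M = (-20.9, 15.1).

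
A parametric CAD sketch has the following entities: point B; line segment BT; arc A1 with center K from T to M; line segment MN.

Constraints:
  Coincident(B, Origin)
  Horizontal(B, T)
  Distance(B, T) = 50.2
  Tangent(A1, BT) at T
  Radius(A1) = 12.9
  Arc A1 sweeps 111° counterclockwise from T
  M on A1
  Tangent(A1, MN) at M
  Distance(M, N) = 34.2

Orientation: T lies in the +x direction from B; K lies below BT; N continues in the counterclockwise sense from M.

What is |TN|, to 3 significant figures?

49.5

On A1, T sits at bearing 90° from K; a 111° counterclockwise sweep puts M at bearing 201°, so M = K + 12.9·(cos 201°, sin 201°) = (38.2, -17.5). Tangency of A1 to MN means the radius KM is perpendicular to MN, so MN runs along (−sin 201°, cos 201°); with |MN| = 34.2, N = (50.4, -49.5). Then |TN| = |N − T| = 49.5.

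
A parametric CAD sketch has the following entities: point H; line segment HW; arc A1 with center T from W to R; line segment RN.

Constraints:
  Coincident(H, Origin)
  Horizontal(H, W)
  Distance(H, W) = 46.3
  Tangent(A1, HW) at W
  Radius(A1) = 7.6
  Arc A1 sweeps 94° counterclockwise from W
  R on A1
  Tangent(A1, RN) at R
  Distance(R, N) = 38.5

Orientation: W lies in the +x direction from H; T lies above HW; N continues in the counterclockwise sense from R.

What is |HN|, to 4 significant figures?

69.19

H is at the origin; HW is horizontal with |HW| = 46.3 and W on the +x side, so W = (46.30, 0.000). The tangent condition forces TW to be normal to HW, so T = W + (0, 7.6) = (46.30, 7.600). On A1, W sits at bearing -90° from T; a 94° counterclockwise sweep puts R at bearing 4°, so R = T + 7.6·(cos 4°, sin 4°) = (53.88, 8.130). Tangency of A1 to RN means the radius TR is perpendicular to RN, so RN runs along (−sin 4°, cos 4°); with |RN| = 38.5, N = (51.20, 46.54). Then |HN| = |N − H| = 69.19.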